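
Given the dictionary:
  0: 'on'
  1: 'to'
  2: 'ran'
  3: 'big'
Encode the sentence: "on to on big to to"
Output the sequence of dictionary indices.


Look up each word in the dictionary:
  'on' -> 0
  'to' -> 1
  'on' -> 0
  'big' -> 3
  'to' -> 1
  'to' -> 1

Encoded: [0, 1, 0, 3, 1, 1]


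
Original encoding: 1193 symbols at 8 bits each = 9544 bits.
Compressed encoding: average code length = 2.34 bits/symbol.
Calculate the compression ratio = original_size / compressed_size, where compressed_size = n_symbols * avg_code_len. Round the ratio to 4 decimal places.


original_size = n_symbols * orig_bits = 1193 * 8 = 9544 bits
compressed_size = n_symbols * avg_code_len = 1193 * 2.34 = 2791.62 bits
ratio = original_size / compressed_size = 9544 / 2791.62 = 3.4188

Compression ratio = 3.4188


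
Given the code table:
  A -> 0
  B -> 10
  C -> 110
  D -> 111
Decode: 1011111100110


Decoding:
10 -> B
111 -> D
111 -> D
0 -> A
0 -> A
110 -> C


Result: BDDAAC


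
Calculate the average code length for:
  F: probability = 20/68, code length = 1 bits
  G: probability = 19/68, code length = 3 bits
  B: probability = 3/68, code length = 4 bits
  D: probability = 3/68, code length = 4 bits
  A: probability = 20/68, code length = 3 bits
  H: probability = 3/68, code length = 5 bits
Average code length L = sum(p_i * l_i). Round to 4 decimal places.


Weighted contributions p_i * l_i:
  F: (20/68) * 1 = 20/68
  G: (19/68) * 3 = 57/68
  B: (3/68) * 4 = 12/68
  D: (3/68) * 4 = 12/68
  A: (20/68) * 3 = 60/68
  H: (3/68) * 5 = 15/68
Sum = (20 + 57 + 12 + 12 + 60 + 15)/68 = 176/68

L = 176/68 = 2.5882 bits/symbol


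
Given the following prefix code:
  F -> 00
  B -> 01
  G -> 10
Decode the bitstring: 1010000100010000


Decoding step by step:
Bits 10 -> G
Bits 10 -> G
Bits 00 -> F
Bits 01 -> B
Bits 00 -> F
Bits 01 -> B
Bits 00 -> F
Bits 00 -> F


Decoded message: GGFBFBFF


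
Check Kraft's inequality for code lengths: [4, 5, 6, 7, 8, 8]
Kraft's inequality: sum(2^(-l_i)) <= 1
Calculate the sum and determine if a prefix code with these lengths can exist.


Sum = 2^(-4) + 2^(-5) + 2^(-6) + 2^(-7) + 2^(-8) + 2^(-8)
    = 0.0625 + 0.03125 + 0.015625 + 0.0078125 + 0.00390625 + 0.00390625
    = 32/256 = 0.125
Since 0.125 <= 1, Kraft's inequality IS satisfied.
A prefix code with these lengths CAN exist.

Kraft sum = 0.125. Satisfied.


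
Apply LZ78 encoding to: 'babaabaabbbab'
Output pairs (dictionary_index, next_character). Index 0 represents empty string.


LZ78 encoding steps:
Dictionary: {0: ''}
Step 1: w='' (idx 0), next='b' -> output (0, 'b'), add 'b' as idx 1
Step 2: w='' (idx 0), next='a' -> output (0, 'a'), add 'a' as idx 2
Step 3: w='b' (idx 1), next='a' -> output (1, 'a'), add 'ba' as idx 3
Step 4: w='a' (idx 2), next='b' -> output (2, 'b'), add 'ab' as idx 4
Step 5: w='a' (idx 2), next='a' -> output (2, 'a'), add 'aa' as idx 5
Step 6: w='b' (idx 1), next='b' -> output (1, 'b'), add 'bb' as idx 6
Step 7: w='ba' (idx 3), next='b' -> output (3, 'b'), add 'bab' as idx 7


Encoded: [(0, 'b'), (0, 'a'), (1, 'a'), (2, 'b'), (2, 'a'), (1, 'b'), (3, 'b')]


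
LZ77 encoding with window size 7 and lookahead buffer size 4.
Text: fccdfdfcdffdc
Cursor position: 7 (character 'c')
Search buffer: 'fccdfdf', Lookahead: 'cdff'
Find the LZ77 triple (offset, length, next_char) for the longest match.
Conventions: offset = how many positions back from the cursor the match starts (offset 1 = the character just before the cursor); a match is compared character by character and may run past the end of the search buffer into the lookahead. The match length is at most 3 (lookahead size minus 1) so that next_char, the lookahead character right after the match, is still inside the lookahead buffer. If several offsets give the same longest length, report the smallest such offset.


Try each offset into the search buffer:
  offset=1 (pos 6, char 'f'): match length 0
  offset=2 (pos 5, char 'd'): match length 0
  offset=3 (pos 4, char 'f'): match length 0
  offset=4 (pos 3, char 'd'): match length 0
  offset=5 (pos 2, char 'c'): match length 3
  offset=6 (pos 1, char 'c'): match length 1
  offset=7 (pos 0, char 'f'): match length 0
Longest match has length 3 at offset 5.
next_char = character at position 7 + 3 = 10 -> 'f'

Best match: offset=5, length=3 (matching 'cdf' starting at position 2)
LZ77 triple: (5, 3, 'f')


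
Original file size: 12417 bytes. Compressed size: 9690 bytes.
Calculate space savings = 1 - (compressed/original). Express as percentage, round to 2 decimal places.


ratio = compressed/original = 9690/12417 = 0.780382
savings = 1 - ratio = 1 - 0.780382 = 0.219618
as a percentage: 0.219618 * 100 = 21.96%

Space savings = 1 - 9690/12417 = 21.96%


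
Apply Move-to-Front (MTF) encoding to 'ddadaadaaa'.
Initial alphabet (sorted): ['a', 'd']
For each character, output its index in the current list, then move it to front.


MTF encoding:
'd': index 1 in ['a', 'd'] -> ['d', 'a']
'd': index 0 in ['d', 'a'] -> ['d', 'a']
'a': index 1 in ['d', 'a'] -> ['a', 'd']
'd': index 1 in ['a', 'd'] -> ['d', 'a']
'a': index 1 in ['d', 'a'] -> ['a', 'd']
'a': index 0 in ['a', 'd'] -> ['a', 'd']
'd': index 1 in ['a', 'd'] -> ['d', 'a']
'a': index 1 in ['d', 'a'] -> ['a', 'd']
'a': index 0 in ['a', 'd'] -> ['a', 'd']
'a': index 0 in ['a', 'd'] -> ['a', 'd']


Output: [1, 0, 1, 1, 1, 0, 1, 1, 0, 0]


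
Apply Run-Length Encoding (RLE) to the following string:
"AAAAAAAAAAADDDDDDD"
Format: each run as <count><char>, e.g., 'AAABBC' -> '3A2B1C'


Scanning runs left to right:
  i=0: run of 'A' x 11 -> '11A'
  i=11: run of 'D' x 7 -> '7D'

RLE = 11A7D


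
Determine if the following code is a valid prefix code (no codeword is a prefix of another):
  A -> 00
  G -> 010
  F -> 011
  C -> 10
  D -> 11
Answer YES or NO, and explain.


Checking each pair (does one codeword prefix another?):
  A='00' vs G='010': no prefix
  A='00' vs F='011': no prefix
  A='00' vs C='10': no prefix
  A='00' vs D='11': no prefix
  G='010' vs A='00': no prefix
  G='010' vs F='011': no prefix
  G='010' vs C='10': no prefix
  G='010' vs D='11': no prefix
  F='011' vs A='00': no prefix
  F='011' vs G='010': no prefix
  F='011' vs C='10': no prefix
  F='011' vs D='11': no prefix
  C='10' vs A='00': no prefix
  C='10' vs G='010': no prefix
  C='10' vs F='011': no prefix
  C='10' vs D='11': no prefix
  D='11' vs A='00': no prefix
  D='11' vs G='010': no prefix
  D='11' vs F='011': no prefix
  D='11' vs C='10': no prefix
No violation found over all pairs.

YES -- this is a valid prefix code. No codeword is a prefix of any other codeword.


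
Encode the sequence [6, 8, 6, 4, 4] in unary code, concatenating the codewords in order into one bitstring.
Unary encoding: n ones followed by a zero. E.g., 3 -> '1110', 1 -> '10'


Encode each number as n ones followed by a terminating 0:
  6 -> 1111110 (7 bits)
  8 -> 111111110 (9 bits)
  6 -> 1111110 (7 bits)
  4 -> 11110 (5 bits)
  4 -> 11110 (5 bits)
Total length = 7 + 9 + 7 + 5 + 5 = 33 bits.

Unary([6, 8, 6, 4, 4]) = 111111011111111011111101111011110 (33 bits)


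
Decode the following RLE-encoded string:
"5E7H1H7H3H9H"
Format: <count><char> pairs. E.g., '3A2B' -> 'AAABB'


Expanding each <count><char> pair:
  5E -> 'EEEEE'
  7H -> 'HHHHHHH'
  1H -> 'H'
  7H -> 'HHHHHHH'
  3H -> 'HHH'
  9H -> 'HHHHHHHHH'

Decoded = EEEEEHHHHHHHHHHHHHHHHHHHHHHHHHHH


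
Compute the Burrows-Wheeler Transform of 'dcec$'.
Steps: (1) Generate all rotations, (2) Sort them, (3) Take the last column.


Rotations (sorted):
  0: $dcec -> last char: c
  1: c$dce -> last char: e
  2: cec$d -> last char: d
  3: dcec$ -> last char: $
  4: ec$dc -> last char: c


BWT = ced$c


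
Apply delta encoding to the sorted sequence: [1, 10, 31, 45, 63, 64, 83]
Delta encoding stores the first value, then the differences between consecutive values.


First value: 1
Deltas:
  10 - 1 = 9
  31 - 10 = 21
  45 - 31 = 14
  63 - 45 = 18
  64 - 63 = 1
  83 - 64 = 19


Delta encoded: [1, 9, 21, 14, 18, 1, 19]


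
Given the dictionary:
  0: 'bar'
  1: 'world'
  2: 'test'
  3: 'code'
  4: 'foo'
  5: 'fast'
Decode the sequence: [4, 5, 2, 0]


Look up each index in the dictionary:
  4 -> 'foo'
  5 -> 'fast'
  2 -> 'test'
  0 -> 'bar'

Decoded: "foo fast test bar"


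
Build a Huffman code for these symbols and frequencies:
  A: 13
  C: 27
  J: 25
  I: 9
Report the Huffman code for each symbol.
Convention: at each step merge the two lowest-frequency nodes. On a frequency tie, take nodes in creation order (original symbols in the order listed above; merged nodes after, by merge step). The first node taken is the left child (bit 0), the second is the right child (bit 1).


Huffman tree construction:
Step 1: Merge I(9) + A(13) = 22
Step 2: Merge (I+A)(22) + J(25) = 47
Step 3: Merge C(27) + ((I+A)+J)(47) = 74
Read each symbol's code off the tree from the root (left child = 0, right child = 1).

Codes:
  A: 101 (length 3)
  C: 0 (length 1)
  J: 11 (length 2)
  I: 100 (length 3)
Average code length: 143/74 = 1.9324 bits/symbol


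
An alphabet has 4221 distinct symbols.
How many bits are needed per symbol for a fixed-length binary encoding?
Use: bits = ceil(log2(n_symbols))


log2(4221) = 12.0434
Bracket: 2^12 = 4096 < 4221 <= 2^13 = 8192
So ceil(log2(4221)) = 13

bits = ceil(log2(4221)) = ceil(12.0434) = 13 bits


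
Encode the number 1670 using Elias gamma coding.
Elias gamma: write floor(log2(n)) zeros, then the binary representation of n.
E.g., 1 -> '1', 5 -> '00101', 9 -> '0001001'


num_bits = floor(log2(1670)) + 1 = 11
leading_zeros = num_bits - 1 = 10
binary(1670) = 11010000110

Elias gamma(1670) = '0000000000' + '11010000110' = 000000000011010000110 (21 bits)


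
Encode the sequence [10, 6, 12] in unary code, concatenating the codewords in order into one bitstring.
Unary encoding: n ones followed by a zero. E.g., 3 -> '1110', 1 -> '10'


Encode each number as n ones followed by a terminating 0:
  10 -> 11111111110 (11 bits)
  6 -> 1111110 (7 bits)
  12 -> 1111111111110 (13 bits)
Total length = 11 + 7 + 13 = 31 bits.

Unary([10, 6, 12]) = 1111111111011111101111111111110 (31 bits)


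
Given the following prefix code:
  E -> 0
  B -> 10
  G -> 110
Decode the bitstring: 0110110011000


Decoding step by step:
Bits 0 -> E
Bits 110 -> G
Bits 110 -> G
Bits 0 -> E
Bits 110 -> G
Bits 0 -> E
Bits 0 -> E


Decoded message: EGGEGEE


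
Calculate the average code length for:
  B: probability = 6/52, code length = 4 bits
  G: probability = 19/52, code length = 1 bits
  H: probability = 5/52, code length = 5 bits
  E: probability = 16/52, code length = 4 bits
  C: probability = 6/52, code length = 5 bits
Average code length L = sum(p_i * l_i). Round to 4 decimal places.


Weighted contributions p_i * l_i:
  B: (6/52) * 4 = 24/52
  G: (19/52) * 1 = 19/52
  H: (5/52) * 5 = 25/52
  E: (16/52) * 4 = 64/52
  C: (6/52) * 5 = 30/52
Sum = (24 + 19 + 25 + 64 + 30)/52 = 162/52

L = 162/52 = 3.1154 bits/symbol


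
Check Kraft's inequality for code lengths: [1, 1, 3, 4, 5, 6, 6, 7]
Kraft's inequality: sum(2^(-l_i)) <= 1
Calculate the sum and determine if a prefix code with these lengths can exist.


Sum = 2^(-1) + 2^(-1) + 2^(-3) + 2^(-4) + 2^(-5) + 2^(-6) + 2^(-6) + 2^(-7)
    = 0.5 + 0.5 + 0.125 + 0.0625 + 0.03125 + 0.015625 + 0.015625 + 0.0078125
    = 161/128 = 1.2578125
Since 1.2578125 > 1, Kraft's inequality is NOT satisfied.
A prefix code with these lengths CANNOT exist.

Kraft sum = 1.2578125. Not satisfied.


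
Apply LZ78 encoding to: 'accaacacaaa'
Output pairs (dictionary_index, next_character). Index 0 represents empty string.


LZ78 encoding steps:
Dictionary: {0: ''}
Step 1: w='' (idx 0), next='a' -> output (0, 'a'), add 'a' as idx 1
Step 2: w='' (idx 0), next='c' -> output (0, 'c'), add 'c' as idx 2
Step 3: w='c' (idx 2), next='a' -> output (2, 'a'), add 'ca' as idx 3
Step 4: w='a' (idx 1), next='c' -> output (1, 'c'), add 'ac' as idx 4
Step 5: w='ac' (idx 4), next='a' -> output (4, 'a'), add 'aca' as idx 5
Step 6: w='a' (idx 1), next='a' -> output (1, 'a'), add 'aa' as idx 6


Encoded: [(0, 'a'), (0, 'c'), (2, 'a'), (1, 'c'), (4, 'a'), (1, 'a')]


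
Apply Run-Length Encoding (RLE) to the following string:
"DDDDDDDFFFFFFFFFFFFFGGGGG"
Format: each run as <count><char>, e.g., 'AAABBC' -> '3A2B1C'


Scanning runs left to right:
  i=0: run of 'D' x 7 -> '7D'
  i=7: run of 'F' x 13 -> '13F'
  i=20: run of 'G' x 5 -> '5G'

RLE = 7D13F5G


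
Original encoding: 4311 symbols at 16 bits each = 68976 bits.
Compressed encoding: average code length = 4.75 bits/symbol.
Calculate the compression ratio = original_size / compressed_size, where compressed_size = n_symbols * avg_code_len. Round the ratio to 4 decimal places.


original_size = n_symbols * orig_bits = 4311 * 16 = 68976 bits
compressed_size = n_symbols * avg_code_len = 4311 * 4.75 = 20477.25 bits
ratio = original_size / compressed_size = 68976 / 20477.25 = 3.3684

Compression ratio = 3.3684


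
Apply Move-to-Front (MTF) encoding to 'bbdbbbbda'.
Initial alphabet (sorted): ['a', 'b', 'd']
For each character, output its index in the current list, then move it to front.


MTF encoding:
'b': index 1 in ['a', 'b', 'd'] -> ['b', 'a', 'd']
'b': index 0 in ['b', 'a', 'd'] -> ['b', 'a', 'd']
'd': index 2 in ['b', 'a', 'd'] -> ['d', 'b', 'a']
'b': index 1 in ['d', 'b', 'a'] -> ['b', 'd', 'a']
'b': index 0 in ['b', 'd', 'a'] -> ['b', 'd', 'a']
'b': index 0 in ['b', 'd', 'a'] -> ['b', 'd', 'a']
'b': index 0 in ['b', 'd', 'a'] -> ['b', 'd', 'a']
'd': index 1 in ['b', 'd', 'a'] -> ['d', 'b', 'a']
'a': index 2 in ['d', 'b', 'a'] -> ['a', 'd', 'b']


Output: [1, 0, 2, 1, 0, 0, 0, 1, 2]


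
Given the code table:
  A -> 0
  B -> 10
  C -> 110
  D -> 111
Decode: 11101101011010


Decoding:
111 -> D
0 -> A
110 -> C
10 -> B
110 -> C
10 -> B


Result: DACBCB


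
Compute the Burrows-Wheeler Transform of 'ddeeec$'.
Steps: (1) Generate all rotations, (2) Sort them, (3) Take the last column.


Rotations (sorted):
  0: $ddeeec -> last char: c
  1: c$ddeee -> last char: e
  2: ddeeec$ -> last char: $
  3: deeec$d -> last char: d
  4: ec$ddee -> last char: e
  5: eec$dde -> last char: e
  6: eeec$dd -> last char: d


BWT = ce$deed


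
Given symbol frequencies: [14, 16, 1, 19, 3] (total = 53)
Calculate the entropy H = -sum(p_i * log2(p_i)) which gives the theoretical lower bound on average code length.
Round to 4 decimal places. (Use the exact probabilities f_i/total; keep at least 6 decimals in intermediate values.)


Per-symbol terms -p_i * log2(p_i) with p_i = f_i/53:
  p = 14/53 = 0.264151: log2(p) = -1.920566, -p*log2(p) = 0.507319
  p = 16/53 = 0.301887: log2(p) = -1.727920, -p*log2(p) = 0.521636
  p = 1/53 = 0.018868: log2(p) = -5.727920, -p*log2(p) = 0.108074
  p = 19/53 = 0.358491: log2(p) = -1.479993, -p*log2(p) = 0.530564
  p = 3/53 = 0.056604: log2(p) = -4.142958, -p*log2(p) = 0.234507
H = 0.507319 + 0.521636 + 0.108074 + 0.530564 + 0.234507 = 1.902100

H = 1.9021 bits/symbol


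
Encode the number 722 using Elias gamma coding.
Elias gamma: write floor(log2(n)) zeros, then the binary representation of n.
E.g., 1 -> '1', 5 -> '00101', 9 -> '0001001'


num_bits = floor(log2(722)) + 1 = 10
leading_zeros = num_bits - 1 = 9
binary(722) = 1011010010

Elias gamma(722) = '000000000' + '1011010010' = 0000000001011010010 (19 bits)


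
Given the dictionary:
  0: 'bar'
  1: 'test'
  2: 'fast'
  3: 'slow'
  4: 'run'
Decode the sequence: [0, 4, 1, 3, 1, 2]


Look up each index in the dictionary:
  0 -> 'bar'
  4 -> 'run'
  1 -> 'test'
  3 -> 'slow'
  1 -> 'test'
  2 -> 'fast'

Decoded: "bar run test slow test fast"


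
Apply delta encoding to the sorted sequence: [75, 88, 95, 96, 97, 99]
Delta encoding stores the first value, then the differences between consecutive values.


First value: 75
Deltas:
  88 - 75 = 13
  95 - 88 = 7
  96 - 95 = 1
  97 - 96 = 1
  99 - 97 = 2


Delta encoded: [75, 13, 7, 1, 1, 2]


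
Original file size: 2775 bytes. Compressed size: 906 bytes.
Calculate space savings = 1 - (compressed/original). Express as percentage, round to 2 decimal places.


ratio = compressed/original = 906/2775 = 0.326486
savings = 1 - ratio = 1 - 0.326486 = 0.673514
as a percentage: 0.673514 * 100 = 67.35%

Space savings = 1 - 906/2775 = 67.35%


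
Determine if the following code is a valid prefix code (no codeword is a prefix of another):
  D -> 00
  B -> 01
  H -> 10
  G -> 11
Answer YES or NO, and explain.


Checking each pair (does one codeword prefix another?):
  D='00' vs B='01': no prefix
  D='00' vs H='10': no prefix
  D='00' vs G='11': no prefix
  B='01' vs D='00': no prefix
  B='01' vs H='10': no prefix
  B='01' vs G='11': no prefix
  H='10' vs D='00': no prefix
  H='10' vs B='01': no prefix
  H='10' vs G='11': no prefix
  G='11' vs D='00': no prefix
  G='11' vs B='01': no prefix
  G='11' vs H='10': no prefix
No violation found over all pairs.

YES -- this is a valid prefix code. No codeword is a prefix of any other codeword.


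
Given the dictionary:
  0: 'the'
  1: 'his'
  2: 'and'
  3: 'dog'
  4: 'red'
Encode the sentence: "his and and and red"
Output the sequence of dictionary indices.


Look up each word in the dictionary:
  'his' -> 1
  'and' -> 2
  'and' -> 2
  'and' -> 2
  'red' -> 4

Encoded: [1, 2, 2, 2, 4]


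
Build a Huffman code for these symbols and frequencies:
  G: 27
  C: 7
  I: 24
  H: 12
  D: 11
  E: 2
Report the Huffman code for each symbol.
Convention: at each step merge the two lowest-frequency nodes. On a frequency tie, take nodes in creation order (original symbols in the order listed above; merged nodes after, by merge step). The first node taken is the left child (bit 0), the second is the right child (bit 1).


Huffman tree construction:
Step 1: Merge E(2) + C(7) = 9
Step 2: Merge (E+C)(9) + D(11) = 20
Step 3: Merge H(12) + ((E+C)+D)(20) = 32
Step 4: Merge I(24) + G(27) = 51
Step 5: Merge (H+((E+C)+D))(32) + (I+G)(51) = 83
Read each symbol's code off the tree from the root (left child = 0, right child = 1).

Codes:
  G: 11 (length 2)
  C: 0101 (length 4)
  I: 10 (length 2)
  H: 00 (length 2)
  D: 011 (length 3)
  E: 0100 (length 4)
Average code length: 195/83 = 2.3494 bits/symbol


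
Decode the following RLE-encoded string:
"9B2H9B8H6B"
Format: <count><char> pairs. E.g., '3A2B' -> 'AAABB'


Expanding each <count><char> pair:
  9B -> 'BBBBBBBBB'
  2H -> 'HH'
  9B -> 'BBBBBBBBB'
  8H -> 'HHHHHHHH'
  6B -> 'BBBBBB'

Decoded = BBBBBBBBBHHBBBBBBBBBHHHHHHHHBBBBBB


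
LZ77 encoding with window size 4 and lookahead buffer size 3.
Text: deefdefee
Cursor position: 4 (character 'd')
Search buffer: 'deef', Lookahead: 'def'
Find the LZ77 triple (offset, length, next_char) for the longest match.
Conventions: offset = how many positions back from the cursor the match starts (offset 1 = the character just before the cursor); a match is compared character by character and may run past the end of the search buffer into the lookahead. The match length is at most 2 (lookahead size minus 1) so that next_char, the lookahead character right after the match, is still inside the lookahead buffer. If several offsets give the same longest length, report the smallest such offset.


Try each offset into the search buffer:
  offset=1 (pos 3, char 'f'): match length 0
  offset=2 (pos 2, char 'e'): match length 0
  offset=3 (pos 1, char 'e'): match length 0
  offset=4 (pos 0, char 'd'): match length 2
Longest match has length 2 at offset 4.
next_char = character at position 4 + 2 = 6 -> 'f'

Best match: offset=4, length=2 (matching 'de' starting at position 0)
LZ77 triple: (4, 2, 'f')


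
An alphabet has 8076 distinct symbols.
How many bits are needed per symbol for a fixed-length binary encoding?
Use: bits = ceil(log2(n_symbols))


log2(8076) = 12.9794
Bracket: 2^12 = 4096 < 8076 <= 2^13 = 8192
So ceil(log2(8076)) = 13

bits = ceil(log2(8076)) = ceil(12.9794) = 13 bits


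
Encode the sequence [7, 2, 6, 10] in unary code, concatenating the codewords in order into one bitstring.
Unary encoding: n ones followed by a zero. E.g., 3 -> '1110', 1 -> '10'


Encode each number as n ones followed by a terminating 0:
  7 -> 11111110 (8 bits)
  2 -> 110 (3 bits)
  6 -> 1111110 (7 bits)
  10 -> 11111111110 (11 bits)
Total length = 8 + 3 + 7 + 11 = 29 bits.

Unary([7, 2, 6, 10]) = 11111110110111111011111111110 (29 bits)


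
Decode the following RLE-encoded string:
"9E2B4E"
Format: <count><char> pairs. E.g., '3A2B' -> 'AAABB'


Expanding each <count><char> pair:
  9E -> 'EEEEEEEEE'
  2B -> 'BB'
  4E -> 'EEEE'

Decoded = EEEEEEEEEBBEEEE


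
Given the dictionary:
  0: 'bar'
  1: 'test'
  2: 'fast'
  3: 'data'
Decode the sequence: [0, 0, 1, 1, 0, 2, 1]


Look up each index in the dictionary:
  0 -> 'bar'
  0 -> 'bar'
  1 -> 'test'
  1 -> 'test'
  0 -> 'bar'
  2 -> 'fast'
  1 -> 'test'

Decoded: "bar bar test test bar fast test"


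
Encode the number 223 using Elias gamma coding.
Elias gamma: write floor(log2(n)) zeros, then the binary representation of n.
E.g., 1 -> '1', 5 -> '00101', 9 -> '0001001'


num_bits = floor(log2(223)) + 1 = 8
leading_zeros = num_bits - 1 = 7
binary(223) = 11011111

Elias gamma(223) = '0000000' + '11011111' = 000000011011111 (15 bits)


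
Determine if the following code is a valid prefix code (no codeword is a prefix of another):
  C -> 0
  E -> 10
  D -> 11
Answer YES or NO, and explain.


Checking each pair (does one codeword prefix another?):
  C='0' vs E='10': no prefix
  C='0' vs D='11': no prefix
  E='10' vs C='0': no prefix
  E='10' vs D='11': no prefix
  D='11' vs C='0': no prefix
  D='11' vs E='10': no prefix
No violation found over all pairs.

YES -- this is a valid prefix code. No codeword is a prefix of any other codeword.


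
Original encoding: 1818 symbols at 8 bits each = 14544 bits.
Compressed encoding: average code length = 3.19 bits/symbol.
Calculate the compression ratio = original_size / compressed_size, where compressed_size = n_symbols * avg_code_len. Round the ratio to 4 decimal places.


original_size = n_symbols * orig_bits = 1818 * 8 = 14544 bits
compressed_size = n_symbols * avg_code_len = 1818 * 3.19 = 5799.42 bits
ratio = original_size / compressed_size = 14544 / 5799.42 = 2.5078

Compression ratio = 2.5078


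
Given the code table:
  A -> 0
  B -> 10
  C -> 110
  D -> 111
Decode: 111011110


Decoding:
111 -> D
0 -> A
111 -> D
10 -> B


Result: DADB


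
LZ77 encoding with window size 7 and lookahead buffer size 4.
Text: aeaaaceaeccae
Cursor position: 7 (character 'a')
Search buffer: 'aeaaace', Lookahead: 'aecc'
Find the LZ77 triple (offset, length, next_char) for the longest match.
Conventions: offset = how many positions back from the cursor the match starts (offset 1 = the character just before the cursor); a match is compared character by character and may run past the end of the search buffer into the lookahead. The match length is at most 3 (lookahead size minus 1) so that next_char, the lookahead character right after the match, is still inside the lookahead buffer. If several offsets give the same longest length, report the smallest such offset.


Try each offset into the search buffer:
  offset=1 (pos 6, char 'e'): match length 0
  offset=2 (pos 5, char 'c'): match length 0
  offset=3 (pos 4, char 'a'): match length 1
  offset=4 (pos 3, char 'a'): match length 1
  offset=5 (pos 2, char 'a'): match length 1
  offset=6 (pos 1, char 'e'): match length 0
  offset=7 (pos 0, char 'a'): match length 2
Longest match has length 2 at offset 7.
next_char = character at position 7 + 2 = 9 -> 'c'

Best match: offset=7, length=2 (matching 'ae' starting at position 0)
LZ77 triple: (7, 2, 'c')


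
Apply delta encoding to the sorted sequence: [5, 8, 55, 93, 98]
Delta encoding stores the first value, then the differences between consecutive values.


First value: 5
Deltas:
  8 - 5 = 3
  55 - 8 = 47
  93 - 55 = 38
  98 - 93 = 5


Delta encoded: [5, 3, 47, 38, 5]


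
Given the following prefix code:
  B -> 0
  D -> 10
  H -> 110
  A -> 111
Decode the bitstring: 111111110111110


Decoding step by step:
Bits 111 -> A
Bits 111 -> A
Bits 110 -> H
Bits 111 -> A
Bits 110 -> H


Decoded message: AAHAH


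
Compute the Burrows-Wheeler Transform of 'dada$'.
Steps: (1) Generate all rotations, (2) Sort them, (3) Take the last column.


Rotations (sorted):
  0: $dada -> last char: a
  1: a$dad -> last char: d
  2: ada$d -> last char: d
  3: da$da -> last char: a
  4: dada$ -> last char: $


BWT = adda$


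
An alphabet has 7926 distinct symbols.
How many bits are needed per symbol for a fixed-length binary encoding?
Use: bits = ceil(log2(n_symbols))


log2(7926) = 12.9524
Bracket: 2^12 = 4096 < 7926 <= 2^13 = 8192
So ceil(log2(7926)) = 13

bits = ceil(log2(7926)) = ceil(12.9524) = 13 bits


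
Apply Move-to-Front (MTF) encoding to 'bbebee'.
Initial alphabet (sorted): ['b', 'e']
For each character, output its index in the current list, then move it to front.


MTF encoding:
'b': index 0 in ['b', 'e'] -> ['b', 'e']
'b': index 0 in ['b', 'e'] -> ['b', 'e']
'e': index 1 in ['b', 'e'] -> ['e', 'b']
'b': index 1 in ['e', 'b'] -> ['b', 'e']
'e': index 1 in ['b', 'e'] -> ['e', 'b']
'e': index 0 in ['e', 'b'] -> ['e', 'b']


Output: [0, 0, 1, 1, 1, 0]


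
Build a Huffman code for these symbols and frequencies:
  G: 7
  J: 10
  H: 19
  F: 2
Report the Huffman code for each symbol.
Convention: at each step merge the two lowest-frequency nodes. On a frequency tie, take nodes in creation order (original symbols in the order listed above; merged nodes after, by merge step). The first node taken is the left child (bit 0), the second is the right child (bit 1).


Huffman tree construction:
Step 1: Merge F(2) + G(7) = 9
Step 2: Merge (F+G)(9) + J(10) = 19
Step 3: Merge H(19) + ((F+G)+J)(19) = 38
Read each symbol's code off the tree from the root (left child = 0, right child = 1).

Codes:
  G: 101 (length 3)
  J: 11 (length 2)
  H: 0 (length 1)
  F: 100 (length 3)
Average code length: 66/38 = 1.7368 bits/symbol


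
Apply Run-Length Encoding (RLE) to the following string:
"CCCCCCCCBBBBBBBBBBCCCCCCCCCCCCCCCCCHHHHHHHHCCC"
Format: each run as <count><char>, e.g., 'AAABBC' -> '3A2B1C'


Scanning runs left to right:
  i=0: run of 'C' x 8 -> '8C'
  i=8: run of 'B' x 10 -> '10B'
  i=18: run of 'C' x 17 -> '17C'
  i=35: run of 'H' x 8 -> '8H'
  i=43: run of 'C' x 3 -> '3C'

RLE = 8C10B17C8H3C


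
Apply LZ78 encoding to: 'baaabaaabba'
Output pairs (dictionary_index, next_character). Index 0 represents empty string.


LZ78 encoding steps:
Dictionary: {0: ''}
Step 1: w='' (idx 0), next='b' -> output (0, 'b'), add 'b' as idx 1
Step 2: w='' (idx 0), next='a' -> output (0, 'a'), add 'a' as idx 2
Step 3: w='a' (idx 2), next='a' -> output (2, 'a'), add 'aa' as idx 3
Step 4: w='b' (idx 1), next='a' -> output (1, 'a'), add 'ba' as idx 4
Step 5: w='aa' (idx 3), next='b' -> output (3, 'b'), add 'aab' as idx 5
Step 6: w='ba' (idx 4), end of input -> output (4, '')


Encoded: [(0, 'b'), (0, 'a'), (2, 'a'), (1, 'a'), (3, 'b'), (4, '')]


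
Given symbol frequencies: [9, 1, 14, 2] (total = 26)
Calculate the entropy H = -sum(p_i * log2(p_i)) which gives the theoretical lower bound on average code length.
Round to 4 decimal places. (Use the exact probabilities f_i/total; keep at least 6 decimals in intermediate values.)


Per-symbol terms -p_i * log2(p_i) with p_i = f_i/26:
  p = 9/26 = 0.346154: log2(p) = -1.530515, -p*log2(p) = 0.529794
  p = 1/26 = 0.038462: log2(p) = -4.700440, -p*log2(p) = 0.180786
  p = 14/26 = 0.538462: log2(p) = -0.893085, -p*log2(p) = 0.480892
  p = 2/26 = 0.076923: log2(p) = -3.700440, -p*log2(p) = 0.284649
H = 0.529794 + 0.180786 + 0.480892 + 0.284649 = 1.476121

H = 1.4761 bits/symbol


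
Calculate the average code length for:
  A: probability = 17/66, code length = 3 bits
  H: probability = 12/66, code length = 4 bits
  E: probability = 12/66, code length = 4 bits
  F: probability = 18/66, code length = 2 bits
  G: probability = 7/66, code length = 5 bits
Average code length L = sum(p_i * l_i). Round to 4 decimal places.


Weighted contributions p_i * l_i:
  A: (17/66) * 3 = 51/66
  H: (12/66) * 4 = 48/66
  E: (12/66) * 4 = 48/66
  F: (18/66) * 2 = 36/66
  G: (7/66) * 5 = 35/66
Sum = (51 + 48 + 48 + 36 + 35)/66 = 218/66

L = 218/66 = 3.3030 bits/symbol


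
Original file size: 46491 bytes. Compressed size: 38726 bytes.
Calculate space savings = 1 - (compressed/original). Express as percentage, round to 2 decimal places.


ratio = compressed/original = 38726/46491 = 0.832978
savings = 1 - ratio = 1 - 0.832978 = 0.167022
as a percentage: 0.167022 * 100 = 16.7%

Space savings = 1 - 38726/46491 = 16.7%


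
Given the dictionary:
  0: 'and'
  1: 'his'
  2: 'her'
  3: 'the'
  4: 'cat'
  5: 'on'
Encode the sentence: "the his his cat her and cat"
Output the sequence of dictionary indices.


Look up each word in the dictionary:
  'the' -> 3
  'his' -> 1
  'his' -> 1
  'cat' -> 4
  'her' -> 2
  'and' -> 0
  'cat' -> 4

Encoded: [3, 1, 1, 4, 2, 0, 4]


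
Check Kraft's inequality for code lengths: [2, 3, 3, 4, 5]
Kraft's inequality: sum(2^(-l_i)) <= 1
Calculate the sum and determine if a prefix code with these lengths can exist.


Sum = 2^(-2) + 2^(-3) + 2^(-3) + 2^(-4) + 2^(-5)
    = 0.25 + 0.125 + 0.125 + 0.0625 + 0.03125
    = 19/32 = 0.59375
Since 0.59375 <= 1, Kraft's inequality IS satisfied.
A prefix code with these lengths CAN exist.

Kraft sum = 0.59375. Satisfied.


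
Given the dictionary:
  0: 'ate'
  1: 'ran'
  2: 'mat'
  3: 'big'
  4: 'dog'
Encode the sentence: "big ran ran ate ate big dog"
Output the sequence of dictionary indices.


Look up each word in the dictionary:
  'big' -> 3
  'ran' -> 1
  'ran' -> 1
  'ate' -> 0
  'ate' -> 0
  'big' -> 3
  'dog' -> 4

Encoded: [3, 1, 1, 0, 0, 3, 4]


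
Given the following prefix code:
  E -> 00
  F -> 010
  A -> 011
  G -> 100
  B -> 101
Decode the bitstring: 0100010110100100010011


Decoding step by step:
Bits 010 -> F
Bits 00 -> E
Bits 101 -> B
Bits 101 -> B
Bits 00 -> E
Bits 100 -> G
Bits 010 -> F
Bits 011 -> A


Decoded message: FEBBEGFA


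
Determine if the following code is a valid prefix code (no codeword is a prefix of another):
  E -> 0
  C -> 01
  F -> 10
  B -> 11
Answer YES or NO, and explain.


Checking each pair (does one codeword prefix another?):
  E='0' vs C='01': prefix -- VIOLATION

NO -- this is NOT a valid prefix code. E (0) is a prefix of C (01).


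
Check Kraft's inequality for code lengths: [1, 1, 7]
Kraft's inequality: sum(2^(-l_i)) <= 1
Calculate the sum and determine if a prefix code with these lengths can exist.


Sum = 2^(-1) + 2^(-1) + 2^(-7)
    = 0.5 + 0.5 + 0.0078125
    = 129/128 = 1.0078125
Since 1.0078125 > 1, Kraft's inequality is NOT satisfied.
A prefix code with these lengths CANNOT exist.

Kraft sum = 1.0078125. Not satisfied.


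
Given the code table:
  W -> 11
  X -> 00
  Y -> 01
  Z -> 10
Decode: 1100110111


Decoding:
11 -> W
00 -> X
11 -> W
01 -> Y
11 -> W


Result: WXWYW


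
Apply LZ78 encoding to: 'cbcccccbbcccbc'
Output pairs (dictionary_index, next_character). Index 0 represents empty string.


LZ78 encoding steps:
Dictionary: {0: ''}
Step 1: w='' (idx 0), next='c' -> output (0, 'c'), add 'c' as idx 1
Step 2: w='' (idx 0), next='b' -> output (0, 'b'), add 'b' as idx 2
Step 3: w='c' (idx 1), next='c' -> output (1, 'c'), add 'cc' as idx 3
Step 4: w='cc' (idx 3), next='c' -> output (3, 'c'), add 'ccc' as idx 4
Step 5: w='b' (idx 2), next='b' -> output (2, 'b'), add 'bb' as idx 5
Step 6: w='ccc' (idx 4), next='b' -> output (4, 'b'), add 'cccb' as idx 6
Step 7: w='c' (idx 1), end of input -> output (1, '')


Encoded: [(0, 'c'), (0, 'b'), (1, 'c'), (3, 'c'), (2, 'b'), (4, 'b'), (1, '')]


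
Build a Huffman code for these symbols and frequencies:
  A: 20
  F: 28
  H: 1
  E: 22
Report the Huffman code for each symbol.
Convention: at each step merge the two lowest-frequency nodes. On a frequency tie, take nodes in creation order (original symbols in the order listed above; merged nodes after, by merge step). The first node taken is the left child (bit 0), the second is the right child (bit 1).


Huffman tree construction:
Step 1: Merge H(1) + A(20) = 21
Step 2: Merge (H+A)(21) + E(22) = 43
Step 3: Merge F(28) + ((H+A)+E)(43) = 71
Read each symbol's code off the tree from the root (left child = 0, right child = 1).

Codes:
  A: 101 (length 3)
  F: 0 (length 1)
  H: 100 (length 3)
  E: 11 (length 2)
Average code length: 135/71 = 1.9014 bits/symbol


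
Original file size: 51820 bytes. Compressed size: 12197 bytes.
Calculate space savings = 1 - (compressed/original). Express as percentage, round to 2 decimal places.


ratio = compressed/original = 12197/51820 = 0.235372
savings = 1 - ratio = 1 - 0.235372 = 0.764628
as a percentage: 0.764628 * 100 = 76.46%

Space savings = 1 - 12197/51820 = 76.46%


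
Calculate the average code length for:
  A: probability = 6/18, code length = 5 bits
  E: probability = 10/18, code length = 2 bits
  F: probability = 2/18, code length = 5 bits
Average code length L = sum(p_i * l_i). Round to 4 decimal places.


Weighted contributions p_i * l_i:
  A: (6/18) * 5 = 30/18
  E: (10/18) * 2 = 20/18
  F: (2/18) * 5 = 10/18
Sum = (30 + 20 + 10)/18 = 60/18

L = 60/18 = 3.3333 bits/symbol


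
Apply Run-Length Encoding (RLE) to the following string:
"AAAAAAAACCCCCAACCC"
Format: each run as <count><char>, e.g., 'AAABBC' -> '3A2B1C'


Scanning runs left to right:
  i=0: run of 'A' x 8 -> '8A'
  i=8: run of 'C' x 5 -> '5C'
  i=13: run of 'A' x 2 -> '2A'
  i=15: run of 'C' x 3 -> '3C'

RLE = 8A5C2A3C


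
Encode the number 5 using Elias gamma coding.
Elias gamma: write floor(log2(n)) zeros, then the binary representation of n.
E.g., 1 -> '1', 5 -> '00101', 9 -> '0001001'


num_bits = floor(log2(5)) + 1 = 3
leading_zeros = num_bits - 1 = 2
binary(5) = 101

Elias gamma(5) = '00' + '101' = 00101 (5 bits)


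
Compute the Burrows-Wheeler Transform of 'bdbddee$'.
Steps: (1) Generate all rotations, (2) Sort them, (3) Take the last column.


Rotations (sorted):
  0: $bdbddee -> last char: e
  1: bdbddee$ -> last char: $
  2: bddee$bd -> last char: d
  3: dbddee$b -> last char: b
  4: ddee$bdb -> last char: b
  5: dee$bdbd -> last char: d
  6: e$bdbdde -> last char: e
  7: ee$bdbdd -> last char: d


BWT = e$dbbded


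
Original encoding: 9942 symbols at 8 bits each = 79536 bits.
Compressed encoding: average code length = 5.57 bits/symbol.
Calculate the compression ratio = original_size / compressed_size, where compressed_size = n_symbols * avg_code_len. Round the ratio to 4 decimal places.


original_size = n_symbols * orig_bits = 9942 * 8 = 79536 bits
compressed_size = n_symbols * avg_code_len = 9942 * 5.57 = 55376.94 bits
ratio = original_size / compressed_size = 79536 / 55376.94 = 1.4363

Compression ratio = 1.4363


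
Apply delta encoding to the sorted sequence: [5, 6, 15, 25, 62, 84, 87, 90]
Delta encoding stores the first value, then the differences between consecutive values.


First value: 5
Deltas:
  6 - 5 = 1
  15 - 6 = 9
  25 - 15 = 10
  62 - 25 = 37
  84 - 62 = 22
  87 - 84 = 3
  90 - 87 = 3


Delta encoded: [5, 1, 9, 10, 37, 22, 3, 3]


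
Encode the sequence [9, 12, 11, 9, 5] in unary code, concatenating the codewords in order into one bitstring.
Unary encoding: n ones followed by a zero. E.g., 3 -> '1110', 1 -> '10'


Encode each number as n ones followed by a terminating 0:
  9 -> 1111111110 (10 bits)
  12 -> 1111111111110 (13 bits)
  11 -> 111111111110 (12 bits)
  9 -> 1111111110 (10 bits)
  5 -> 111110 (6 bits)
Total length = 10 + 13 + 12 + 10 + 6 = 51 bits.

Unary([9, 12, 11, 9, 5]) = 111111111011111111111101111111111101111111110111110 (51 bits)


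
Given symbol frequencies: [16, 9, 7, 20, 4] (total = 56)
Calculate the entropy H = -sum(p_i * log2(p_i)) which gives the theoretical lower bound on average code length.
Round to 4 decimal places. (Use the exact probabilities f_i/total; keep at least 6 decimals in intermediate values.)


Per-symbol terms -p_i * log2(p_i) with p_i = f_i/56:
  p = 16/56 = 0.285714: log2(p) = -1.807355, -p*log2(p) = 0.516387
  p = 9/56 = 0.160714: log2(p) = -2.637430, -p*log2(p) = 0.423873
  p = 7/56 = 0.125000: log2(p) = -3.000000, -p*log2(p) = 0.375000
  p = 20/56 = 0.357143: log2(p) = -1.485427, -p*log2(p) = 0.530510
  p = 4/56 = 0.071429: log2(p) = -3.807355, -p*log2(p) = 0.271954
H = 0.516387 + 0.423873 + 0.375000 + 0.530510 + 0.271954 = 2.117724

H = 2.1177 bits/symbol


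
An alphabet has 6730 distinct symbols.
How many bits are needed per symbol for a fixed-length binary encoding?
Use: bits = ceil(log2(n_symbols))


log2(6730) = 12.7164
Bracket: 2^12 = 4096 < 6730 <= 2^13 = 8192
So ceil(log2(6730)) = 13

bits = ceil(log2(6730)) = ceil(12.7164) = 13 bits


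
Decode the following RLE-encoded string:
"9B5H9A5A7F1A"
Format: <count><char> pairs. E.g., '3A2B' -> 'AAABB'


Expanding each <count><char> pair:
  9B -> 'BBBBBBBBB'
  5H -> 'HHHHH'
  9A -> 'AAAAAAAAA'
  5A -> 'AAAAA'
  7F -> 'FFFFFFF'
  1A -> 'A'

Decoded = BBBBBBBBBHHHHHAAAAAAAAAAAAAAFFFFFFFA


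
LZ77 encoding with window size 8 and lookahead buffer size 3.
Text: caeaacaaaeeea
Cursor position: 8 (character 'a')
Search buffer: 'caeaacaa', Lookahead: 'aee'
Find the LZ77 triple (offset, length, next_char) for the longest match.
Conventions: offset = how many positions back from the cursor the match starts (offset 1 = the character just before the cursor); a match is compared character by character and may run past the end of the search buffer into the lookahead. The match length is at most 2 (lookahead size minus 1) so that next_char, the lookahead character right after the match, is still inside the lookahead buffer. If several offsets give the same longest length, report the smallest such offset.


Try each offset into the search buffer:
  offset=1 (pos 7, char 'a'): match length 1
  offset=2 (pos 6, char 'a'): match length 1
  offset=3 (pos 5, char 'c'): match length 0
  offset=4 (pos 4, char 'a'): match length 1
  offset=5 (pos 3, char 'a'): match length 1
  offset=6 (pos 2, char 'e'): match length 0
  offset=7 (pos 1, char 'a'): match length 2
  offset=8 (pos 0, char 'c'): match length 0
Longest match has length 2 at offset 7.
next_char = character at position 8 + 2 = 10 -> 'e'

Best match: offset=7, length=2 (matching 'ae' starting at position 1)
LZ77 triple: (7, 2, 'e')


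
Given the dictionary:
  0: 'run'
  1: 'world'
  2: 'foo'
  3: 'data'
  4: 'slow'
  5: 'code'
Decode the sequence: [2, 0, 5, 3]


Look up each index in the dictionary:
  2 -> 'foo'
  0 -> 'run'
  5 -> 'code'
  3 -> 'data'

Decoded: "foo run code data"


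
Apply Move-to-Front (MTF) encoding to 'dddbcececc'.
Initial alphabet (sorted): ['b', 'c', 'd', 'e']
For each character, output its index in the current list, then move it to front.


MTF encoding:
'd': index 2 in ['b', 'c', 'd', 'e'] -> ['d', 'b', 'c', 'e']
'd': index 0 in ['d', 'b', 'c', 'e'] -> ['d', 'b', 'c', 'e']
'd': index 0 in ['d', 'b', 'c', 'e'] -> ['d', 'b', 'c', 'e']
'b': index 1 in ['d', 'b', 'c', 'e'] -> ['b', 'd', 'c', 'e']
'c': index 2 in ['b', 'd', 'c', 'e'] -> ['c', 'b', 'd', 'e']
'e': index 3 in ['c', 'b', 'd', 'e'] -> ['e', 'c', 'b', 'd']
'c': index 1 in ['e', 'c', 'b', 'd'] -> ['c', 'e', 'b', 'd']
'e': index 1 in ['c', 'e', 'b', 'd'] -> ['e', 'c', 'b', 'd']
'c': index 1 in ['e', 'c', 'b', 'd'] -> ['c', 'e', 'b', 'd']
'c': index 0 in ['c', 'e', 'b', 'd'] -> ['c', 'e', 'b', 'd']


Output: [2, 0, 0, 1, 2, 3, 1, 1, 1, 0]


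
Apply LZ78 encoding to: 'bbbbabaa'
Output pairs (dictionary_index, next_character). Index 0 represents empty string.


LZ78 encoding steps:
Dictionary: {0: ''}
Step 1: w='' (idx 0), next='b' -> output (0, 'b'), add 'b' as idx 1
Step 2: w='b' (idx 1), next='b' -> output (1, 'b'), add 'bb' as idx 2
Step 3: w='b' (idx 1), next='a' -> output (1, 'a'), add 'ba' as idx 3
Step 4: w='ba' (idx 3), next='a' -> output (3, 'a'), add 'baa' as idx 4


Encoded: [(0, 'b'), (1, 'b'), (1, 'a'), (3, 'a')]


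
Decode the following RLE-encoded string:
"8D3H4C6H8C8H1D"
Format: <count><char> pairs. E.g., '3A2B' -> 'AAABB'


Expanding each <count><char> pair:
  8D -> 'DDDDDDDD'
  3H -> 'HHH'
  4C -> 'CCCC'
  6H -> 'HHHHHH'
  8C -> 'CCCCCCCC'
  8H -> 'HHHHHHHH'
  1D -> 'D'

Decoded = DDDDDDDDHHHCCCCHHHHHHCCCCCCCCHHHHHHHHD
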